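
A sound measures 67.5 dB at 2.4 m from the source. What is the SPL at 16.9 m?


Given values:
  SPL1 = 67.5 dB, r1 = 2.4 m, r2 = 16.9 m
Formula: SPL2 = SPL1 - 20 * log10(r2 / r1)
Compute ratio: r2 / r1 = 16.9 / 2.4 = 7.0417
Compute log10: log10(7.0417) = 0.847678
Compute drop: 20 * 0.847678 = 16.9536
SPL2 = 67.5 - 16.9536 = 50.55

50.55 dB


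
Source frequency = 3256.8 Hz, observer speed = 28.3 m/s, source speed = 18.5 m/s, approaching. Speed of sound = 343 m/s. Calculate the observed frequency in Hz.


Given values:
  f_s = 3256.8 Hz, v_o = 28.3 m/s, v_s = 18.5 m/s
  Direction: approaching
Formula: f_o = f_s * (c + v_o) / (c - v_s)
Numerator: c + v_o = 343 + 28.3 = 371.3
Denominator: c - v_s = 343 - 18.5 = 324.5
f_o = 3256.8 * 371.3 / 324.5 = 3726.5

3726.5 Hz


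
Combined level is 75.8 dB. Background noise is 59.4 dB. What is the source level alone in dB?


Given values:
  L_total = 75.8 dB, L_bg = 59.4 dB
Formula: L_source = 10 * log10(10^(L_total/10) - 10^(L_bg/10))
Convert to linear:
  10^(75.8/10) = 38018939.6321
  10^(59.4/10) = 870963.59
Difference: 38018939.6321 - 870963.59 = 37147976.0421
L_source = 10 * log10(37147976.0421) = 75.7

75.7 dB


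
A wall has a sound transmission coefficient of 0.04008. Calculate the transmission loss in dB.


Given values:
  tau = 0.04008
Formula: TL = 10 * log10(1 / tau)
Compute 1 / tau = 1 / 0.04008 = 24.9501
Compute log10(24.9501) = 1.397072
TL = 10 * 1.397072 = 13.97

13.97 dB


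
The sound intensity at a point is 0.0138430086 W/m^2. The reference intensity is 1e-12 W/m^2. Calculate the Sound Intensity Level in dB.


Given values:
  I = 0.0138430086 W/m^2
  I_ref = 1e-12 W/m^2
Formula: SIL = 10 * log10(I / I_ref)
Compute ratio: I / I_ref = 13843008600
Compute log10: log10(13843008600) = 10.14123
Multiply: SIL = 10 * 10.14123 = 101.41

101.41 dB


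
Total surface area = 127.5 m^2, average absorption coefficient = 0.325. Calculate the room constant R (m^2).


Given values:
  S = 127.5 m^2, alpha = 0.325
Formula: R = S * alpha / (1 - alpha)
Numerator: 127.5 * 0.325 = 41.4375
Denominator: 1 - 0.325 = 0.675
R = 41.4375 / 0.675 = 61.39

61.39 m^2


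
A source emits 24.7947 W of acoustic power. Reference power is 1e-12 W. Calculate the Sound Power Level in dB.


Given values:
  W = 24.7947 W
  W_ref = 1e-12 W
Formula: SWL = 10 * log10(W / W_ref)
Compute ratio: W / W_ref = 24794700000000
Compute log10: log10(24794700000000) = 13.394359
Multiply: SWL = 10 * 13.394359 = 133.94

133.94 dB


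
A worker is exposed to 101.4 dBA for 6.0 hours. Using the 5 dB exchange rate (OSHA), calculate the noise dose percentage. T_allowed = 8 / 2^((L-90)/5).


Given values:
  L = 101.4 dBA, T = 6.0 hours
Formula: T_allowed = 8 / 2^((L - 90) / 5)
Compute exponent: (101.4 - 90) / 5 = 2.28
Compute 2^(2.28) = 4.85678
T_allowed = 8 / 4.85678 = 1.647182 hours
Dose = (T / T_allowed) * 100
Dose = (6.0 / 1.647182) * 100 = 364.26

364.26 %


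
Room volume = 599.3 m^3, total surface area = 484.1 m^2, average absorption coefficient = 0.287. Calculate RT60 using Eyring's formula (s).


Given values:
  V = 599.3 m^3, S = 484.1 m^2, alpha = 0.287
Formula: RT60 = 0.161 * V / (-S * ln(1 - alpha))
Compute ln(1 - 0.287) = ln(0.713) = -0.338274
Denominator: -484.1 * -0.338274 = 163.7584
Numerator: 0.161 * 599.3 = 96.4873
RT60 = 96.4873 / 163.7584 = 0.589

0.589 s


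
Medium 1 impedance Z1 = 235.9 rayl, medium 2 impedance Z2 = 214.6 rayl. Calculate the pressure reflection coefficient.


Given values:
  Z1 = 235.9 rayl, Z2 = 214.6 rayl
Formula: R = (Z2 - Z1) / (Z2 + Z1)
Numerator: Z2 - Z1 = 214.6 - 235.9 = -21.3
Denominator: Z2 + Z1 = 214.6 + 235.9 = 450.5
R = -21.3 / 450.5 = -0.0473

-0.0473


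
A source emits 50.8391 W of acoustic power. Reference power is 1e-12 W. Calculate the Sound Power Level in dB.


Given values:
  W = 50.8391 W
  W_ref = 1e-12 W
Formula: SWL = 10 * log10(W / W_ref)
Compute ratio: W / W_ref = 50839100000000
Compute log10: log10(50839100000000) = 13.706198
Multiply: SWL = 10 * 13.706198 = 137.06

137.06 dB


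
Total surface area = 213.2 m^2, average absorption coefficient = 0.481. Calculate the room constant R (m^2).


Given values:
  S = 213.2 m^2, alpha = 0.481
Formula: R = S * alpha / (1 - alpha)
Numerator: 213.2 * 0.481 = 102.5492
Denominator: 1 - 0.481 = 0.519
R = 102.5492 / 0.519 = 197.59

197.59 m^2


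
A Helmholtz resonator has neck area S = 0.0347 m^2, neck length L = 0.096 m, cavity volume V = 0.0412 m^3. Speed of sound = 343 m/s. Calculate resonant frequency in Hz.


Given values:
  S = 0.0347 m^2, L = 0.096 m, V = 0.0412 m^3, c = 343 m/s
Formula: f = (c / (2*pi)) * sqrt(S / (V * L))
Compute V * L = 0.0412 * 0.096 = 0.0039552
Compute S / (V * L) = 0.0347 / 0.0039552 = 8.7733
Compute sqrt(8.7733) = 2.961976
Compute c / (2*pi) = 343 / 6.283185 = 54.590148
f = 54.590148 * 2.961976 = 161.69

161.69 Hz


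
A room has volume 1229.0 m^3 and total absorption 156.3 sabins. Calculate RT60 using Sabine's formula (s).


Given values:
  V = 1229.0 m^3
  A = 156.3 sabins
Formula: RT60 = 0.161 * V / A
Numerator: 0.161 * 1229.0 = 197.869
RT60 = 197.869 / 156.3 = 1.266

1.266 s


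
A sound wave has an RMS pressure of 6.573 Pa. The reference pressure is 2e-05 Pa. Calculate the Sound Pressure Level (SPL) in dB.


Given values:
  p = 6.573 Pa
  p_ref = 2e-05 Pa
Formula: SPL = 20 * log10(p / p_ref)
Compute ratio: p / p_ref = 6.573 / 2e-05 = 328650
Compute log10: log10(328650) = 5.516734
Multiply: SPL = 20 * 5.516734 = 110.33

110.33 dB


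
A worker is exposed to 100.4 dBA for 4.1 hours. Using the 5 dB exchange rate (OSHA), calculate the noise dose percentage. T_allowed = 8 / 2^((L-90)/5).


Given values:
  L = 100.4 dBA, T = 4.1 hours
Formula: T_allowed = 8 / 2^((L - 90) / 5)
Compute exponent: (100.4 - 90) / 5 = 2.08
Compute 2^(2.08) = 4.228072
T_allowed = 8 / 4.228072 = 1.892115 hours
Dose = (T / T_allowed) * 100
Dose = (4.1 / 1.892115) * 100 = 216.69

216.69 %


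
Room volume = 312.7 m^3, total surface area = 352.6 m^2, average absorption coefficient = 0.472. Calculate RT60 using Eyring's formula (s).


Given values:
  V = 312.7 m^3, S = 352.6 m^2, alpha = 0.472
Formula: RT60 = 0.161 * V / (-S * ln(1 - alpha))
Compute ln(1 - 0.472) = ln(0.528) = -0.638659
Denominator: -352.6 * -0.638659 = 225.1912
Numerator: 0.161 * 312.7 = 50.3447
RT60 = 50.3447 / 225.1912 = 0.224

0.224 s


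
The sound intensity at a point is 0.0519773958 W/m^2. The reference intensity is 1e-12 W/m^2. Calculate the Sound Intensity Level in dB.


Given values:
  I = 0.0519773958 W/m^2
  I_ref = 1e-12 W/m^2
Formula: SIL = 10 * log10(I / I_ref)
Compute ratio: I / I_ref = 51977395800
Compute log10: log10(51977395800) = 10.715815
Multiply: SIL = 10 * 10.715815 = 107.16

107.16 dB


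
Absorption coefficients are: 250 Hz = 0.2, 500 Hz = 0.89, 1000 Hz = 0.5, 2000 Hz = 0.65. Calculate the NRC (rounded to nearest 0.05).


Given values:
  a_250 = 0.2, a_500 = 0.89
  a_1000 = 0.5, a_2000 = 0.65
Formula: NRC = (a250 + a500 + a1000 + a2000) / 4
Sum = 0.2 + 0.89 + 0.5 + 0.65 = 2.24
NRC = 2.24 / 4 = 0.56
Rounded to nearest 0.05: 0.55

0.55


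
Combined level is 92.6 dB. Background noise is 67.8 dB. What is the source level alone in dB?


Given values:
  L_total = 92.6 dB, L_bg = 67.8 dB
Formula: L_source = 10 * log10(10^(L_total/10) - 10^(L_bg/10))
Convert to linear:
  10^(92.6/10) = 1819700858.61
  10^(67.8/10) = 6025595.8607
Difference: 1819700858.61 - 6025595.8607 = 1813675262.7493
L_source = 10 * log10(1813675262.7493) = 92.59

92.59 dB


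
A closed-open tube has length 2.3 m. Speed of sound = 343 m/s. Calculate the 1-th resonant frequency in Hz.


Given values:
  Tube type: closed-open, L = 2.3 m, c = 343 m/s, n = 1
Formula: f_n = (2n - 1) * c / (4 * L)
Compute 2n - 1 = 2*1 - 1 = 1
Compute 4 * L = 4 * 2.3 = 9.2
f = 1 * 343 / 9.2
f = 37.28

37.28 Hz


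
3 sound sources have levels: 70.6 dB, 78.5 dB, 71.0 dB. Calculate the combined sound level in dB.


Formula: L_total = 10 * log10( sum(10^(Li/10)) )
  Source 1: 10^(70.6/10) = 11481536.215
  Source 2: 10^(78.5/10) = 70794578.4384
  Source 3: 10^(71.0/10) = 12589254.1179
Sum of linear values = 94865368.7713
L_total = 10 * log10(94865368.7713) = 79.77

79.77 dB


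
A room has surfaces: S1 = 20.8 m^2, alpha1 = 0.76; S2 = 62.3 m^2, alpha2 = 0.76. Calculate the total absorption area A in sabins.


Given surfaces:
  Surface 1: 20.8 * 0.76 = 15.808
  Surface 2: 62.3 * 0.76 = 47.348
Formula: A = sum(Si * alpha_i)
A = 15.808 + 47.348
A = 63.16

63.16 sabins


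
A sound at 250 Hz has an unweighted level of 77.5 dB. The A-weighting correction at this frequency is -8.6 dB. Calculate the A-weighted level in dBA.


Given values:
  SPL = 77.5 dB
  A-weighting at 250 Hz = -8.6 dB
Formula: L_A = SPL + A_weight
L_A = 77.5 + (-8.6)
L_A = 68.9

68.9 dBA


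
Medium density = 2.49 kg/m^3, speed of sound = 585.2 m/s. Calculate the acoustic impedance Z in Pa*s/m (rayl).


Given values:
  rho = 2.49 kg/m^3
  c = 585.2 m/s
Formula: Z = rho * c
Z = 2.49 * 585.2
Z = 1457.15

1457.15 rayl


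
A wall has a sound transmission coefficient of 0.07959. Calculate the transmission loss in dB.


Given values:
  tau = 0.07959
Formula: TL = 10 * log10(1 / tau)
Compute 1 / tau = 1 / 0.07959 = 12.5644
Compute log10(12.5644) = 1.099142
TL = 10 * 1.099142 = 10.99

10.99 dB


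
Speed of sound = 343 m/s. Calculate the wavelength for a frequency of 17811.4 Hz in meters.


Given values:
  c = 343 m/s, f = 17811.4 Hz
Formula: lambda = c / f
lambda = 343 / 17811.4
lambda = 0.0193

0.0193 m


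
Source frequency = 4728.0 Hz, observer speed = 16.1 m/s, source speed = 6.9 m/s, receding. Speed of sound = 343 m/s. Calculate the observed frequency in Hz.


Given values:
  f_s = 4728.0 Hz, v_o = 16.1 m/s, v_s = 6.9 m/s
  Direction: receding
Formula: f_o = f_s * (c - v_o) / (c + v_s)
Numerator: c - v_o = 343 - 16.1 = 326.9
Denominator: c + v_s = 343 + 6.9 = 349.9
f_o = 4728.0 * 326.9 / 349.9 = 4417.21

4417.21 Hz


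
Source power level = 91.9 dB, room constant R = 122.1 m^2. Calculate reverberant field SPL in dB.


Given values:
  Lw = 91.9 dB, R = 122.1 m^2
Formula: SPL = Lw + 10 * log10(4 / R)
Compute 4 / R = 4 / 122.1 = 0.03276
Compute 10 * log10(0.03276) = -14.8466
SPL = 91.9 + (-14.8466) = 77.05

77.05 dB


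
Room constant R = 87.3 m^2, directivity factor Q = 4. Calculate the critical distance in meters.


Given values:
  R = 87.3 m^2, Q = 4
Formula: d_c = 0.141 * sqrt(Q * R)
Compute Q * R = 4 * 87.3 = 349.2
Compute sqrt(349.2) = 18.6869
d_c = 0.141 * 18.6869 = 2.635

2.635 m


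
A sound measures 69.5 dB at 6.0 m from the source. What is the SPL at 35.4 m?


Given values:
  SPL1 = 69.5 dB, r1 = 6.0 m, r2 = 35.4 m
Formula: SPL2 = SPL1 - 20 * log10(r2 / r1)
Compute ratio: r2 / r1 = 35.4 / 6.0 = 5.9
Compute log10: log10(5.9) = 0.770852
Compute drop: 20 * 0.770852 = 15.417
SPL2 = 69.5 - 15.417 = 54.08

54.08 dB


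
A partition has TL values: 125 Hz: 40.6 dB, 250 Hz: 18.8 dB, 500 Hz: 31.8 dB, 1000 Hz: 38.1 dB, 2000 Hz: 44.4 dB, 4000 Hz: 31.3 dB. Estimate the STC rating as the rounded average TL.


Given TL values at each frequency:
  125 Hz: 40.6 dB
  250 Hz: 18.8 dB
  500 Hz: 31.8 dB
  1000 Hz: 38.1 dB
  2000 Hz: 44.4 dB
  4000 Hz: 31.3 dB
Formula: STC ~ round(average of TL values)
Sum = 40.6 + 18.8 + 31.8 + 38.1 + 44.4 + 31.3 = 205.0
Average = 205.0 / 6 = 34.17
Rounded: 34

34


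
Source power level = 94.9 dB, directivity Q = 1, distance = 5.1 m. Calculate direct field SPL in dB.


Given values:
  Lw = 94.9 dB, Q = 1, r = 5.1 m
Formula: SPL = Lw + 10 * log10(Q / (4 * pi * r^2))
Compute 4 * pi * r^2 = 4 * pi * 5.1^2 = 326.8513
Compute Q / denom = 1 / 326.8513 = 0.0030595
Compute 10 * log10(0.0030595) = -25.1435
SPL = 94.9 + (-25.1435) = 69.76

69.76 dB


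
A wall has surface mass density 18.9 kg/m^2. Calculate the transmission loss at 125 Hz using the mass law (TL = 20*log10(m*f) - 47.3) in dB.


Given values:
  m = 18.9 kg/m^2, f = 125 Hz
Formula: TL = 20 * log10(m * f) - 47.3
Compute m * f = 18.9 * 125 = 2362.5
Compute log10(2362.5) = 3.373372
Compute 20 * 3.373372 = 67.4674
TL = 67.4674 - 47.3 = 20.17

20.17 dB


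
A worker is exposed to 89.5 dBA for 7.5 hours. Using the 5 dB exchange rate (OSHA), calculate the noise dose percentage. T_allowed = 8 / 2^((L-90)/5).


Given values:
  L = 89.5 dBA, T = 7.5 hours
Formula: T_allowed = 8 / 2^((L - 90) / 5)
Compute exponent: (89.5 - 90) / 5 = -0.1
Compute 2^(-0.1) = 0.933033
T_allowed = 8 / 0.933033 = 8.574188 hours
Dose = (T / T_allowed) * 100
Dose = (7.5 / 8.574188) * 100 = 87.47

87.47 %


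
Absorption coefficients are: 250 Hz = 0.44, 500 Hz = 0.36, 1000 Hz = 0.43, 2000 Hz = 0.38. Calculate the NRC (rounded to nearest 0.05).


Given values:
  a_250 = 0.44, a_500 = 0.36
  a_1000 = 0.43, a_2000 = 0.38
Formula: NRC = (a250 + a500 + a1000 + a2000) / 4
Sum = 0.44 + 0.36 + 0.43 + 0.38 = 1.61
NRC = 1.61 / 4 = 0.4025
Rounded to nearest 0.05: 0.4

0.4


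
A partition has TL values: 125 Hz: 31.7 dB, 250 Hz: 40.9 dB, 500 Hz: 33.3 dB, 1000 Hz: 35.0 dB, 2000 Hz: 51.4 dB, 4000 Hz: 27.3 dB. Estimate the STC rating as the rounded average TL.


Given TL values at each frequency:
  125 Hz: 31.7 dB
  250 Hz: 40.9 dB
  500 Hz: 33.3 dB
  1000 Hz: 35.0 dB
  2000 Hz: 51.4 dB
  4000 Hz: 27.3 dB
Formula: STC ~ round(average of TL values)
Sum = 31.7 + 40.9 + 33.3 + 35.0 + 51.4 + 27.3 = 219.6
Average = 219.6 / 6 = 36.6
Rounded: 37

37


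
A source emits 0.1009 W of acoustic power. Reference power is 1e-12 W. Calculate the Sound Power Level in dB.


Given values:
  W = 0.1009 W
  W_ref = 1e-12 W
Formula: SWL = 10 * log10(W / W_ref)
Compute ratio: W / W_ref = 100900000000
Compute log10: log10(100900000000) = 11.003891
Multiply: SWL = 10 * 11.003891 = 110.04

110.04 dB


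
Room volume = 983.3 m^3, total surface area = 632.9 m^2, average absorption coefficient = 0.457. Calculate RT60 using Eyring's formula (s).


Given values:
  V = 983.3 m^3, S = 632.9 m^2, alpha = 0.457
Formula: RT60 = 0.161 * V / (-S * ln(1 - alpha))
Compute ln(1 - 0.457) = ln(0.543) = -0.610646
Denominator: -632.9 * -0.610646 = 386.4779
Numerator: 0.161 * 983.3 = 158.3113
RT60 = 158.3113 / 386.4779 = 0.41

0.41 s


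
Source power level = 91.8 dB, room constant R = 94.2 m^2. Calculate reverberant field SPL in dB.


Given values:
  Lw = 91.8 dB, R = 94.2 m^2
Formula: SPL = Lw + 10 * log10(4 / R)
Compute 4 / R = 4 / 94.2 = 0.042463
Compute 10 * log10(0.042463) = -13.7199
SPL = 91.8 + (-13.7199) = 78.08

78.08 dB


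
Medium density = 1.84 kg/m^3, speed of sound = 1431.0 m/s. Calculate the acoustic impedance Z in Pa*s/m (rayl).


Given values:
  rho = 1.84 kg/m^3
  c = 1431.0 m/s
Formula: Z = rho * c
Z = 1.84 * 1431.0
Z = 2633.04

2633.04 rayl


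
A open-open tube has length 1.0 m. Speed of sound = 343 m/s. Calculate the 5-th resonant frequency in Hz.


Given values:
  Tube type: open-open, L = 1.0 m, c = 343 m/s, n = 5
Formula: f_n = n * c / (2 * L)
Compute 2 * L = 2 * 1.0 = 2.0
f = 5 * 343 / 2.0
f = 857.5

857.5 Hz


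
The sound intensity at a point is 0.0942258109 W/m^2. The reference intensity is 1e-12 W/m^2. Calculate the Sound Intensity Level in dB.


Given values:
  I = 0.0942258109 W/m^2
  I_ref = 1e-12 W/m^2
Formula: SIL = 10 * log10(I / I_ref)
Compute ratio: I / I_ref = 94225810900
Compute log10: log10(94225810900) = 10.97417
Multiply: SIL = 10 * 10.97417 = 109.74

109.74 dB


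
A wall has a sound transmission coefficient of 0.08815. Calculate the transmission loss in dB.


Given values:
  tau = 0.08815
Formula: TL = 10 * log10(1 / tau)
Compute 1 / tau = 1 / 0.08815 = 11.3443
Compute log10(11.3443) = 1.054778
TL = 10 * 1.054778 = 10.55

10.55 dB


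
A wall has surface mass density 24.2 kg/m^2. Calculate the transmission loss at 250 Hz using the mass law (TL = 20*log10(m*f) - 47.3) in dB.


Given values:
  m = 24.2 kg/m^2, f = 250 Hz
Formula: TL = 20 * log10(m * f) - 47.3
Compute m * f = 24.2 * 250 = 6050.0
Compute log10(6050.0) = 3.781755
Compute 20 * 3.781755 = 75.6351
TL = 75.6351 - 47.3 = 28.34

28.34 dB


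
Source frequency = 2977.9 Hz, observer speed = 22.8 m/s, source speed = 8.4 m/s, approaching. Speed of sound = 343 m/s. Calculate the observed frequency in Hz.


Given values:
  f_s = 2977.9 Hz, v_o = 22.8 m/s, v_s = 8.4 m/s
  Direction: approaching
Formula: f_o = f_s * (c + v_o) / (c - v_s)
Numerator: c + v_o = 343 + 22.8 = 365.8
Denominator: c - v_s = 343 - 8.4 = 334.6
f_o = 2977.9 * 365.8 / 334.6 = 3255.58

3255.58 Hz


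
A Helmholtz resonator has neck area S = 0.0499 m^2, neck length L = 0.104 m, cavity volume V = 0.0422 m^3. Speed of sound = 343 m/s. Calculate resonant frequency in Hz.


Given values:
  S = 0.0499 m^2, L = 0.104 m, V = 0.0422 m^3, c = 343 m/s
Formula: f = (c / (2*pi)) * sqrt(S / (V * L))
Compute V * L = 0.0422 * 0.104 = 0.0043888
Compute S / (V * L) = 0.0499 / 0.0043888 = 11.3699
Compute sqrt(11.3699) = 3.371928
Compute c / (2*pi) = 343 / 6.283185 = 54.590148
f = 54.590148 * 3.371928 = 184.07

184.07 Hz


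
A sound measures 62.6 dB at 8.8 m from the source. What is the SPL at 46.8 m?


Given values:
  SPL1 = 62.6 dB, r1 = 8.8 m, r2 = 46.8 m
Formula: SPL2 = SPL1 - 20 * log10(r2 / r1)
Compute ratio: r2 / r1 = 46.8 / 8.8 = 5.3182
Compute log10: log10(5.3182) = 0.725765
Compute drop: 20 * 0.725765 = 14.5153
SPL2 = 62.6 - 14.5153 = 48.08

48.08 dB


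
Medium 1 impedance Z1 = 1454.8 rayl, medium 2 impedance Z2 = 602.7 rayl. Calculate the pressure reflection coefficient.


Given values:
  Z1 = 1454.8 rayl, Z2 = 602.7 rayl
Formula: R = (Z2 - Z1) / (Z2 + Z1)
Numerator: Z2 - Z1 = 602.7 - 1454.8 = -852.1
Denominator: Z2 + Z1 = 602.7 + 1454.8 = 2057.5
R = -852.1 / 2057.5 = -0.4141

-0.4141


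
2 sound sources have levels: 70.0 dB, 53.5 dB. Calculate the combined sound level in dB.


Formula: L_total = 10 * log10( sum(10^(Li/10)) )
  Source 1: 10^(70.0/10) = 10000000.0
  Source 2: 10^(53.5/10) = 223872.1139
Sum of linear values = 10223872.1139
L_total = 10 * log10(10223872.1139) = 70.1

70.1 dB


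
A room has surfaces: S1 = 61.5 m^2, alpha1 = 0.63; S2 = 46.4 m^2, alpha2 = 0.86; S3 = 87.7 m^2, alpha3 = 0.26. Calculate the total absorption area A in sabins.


Given surfaces:
  Surface 1: 61.5 * 0.63 = 38.745
  Surface 2: 46.4 * 0.86 = 39.904
  Surface 3: 87.7 * 0.26 = 22.802
Formula: A = sum(Si * alpha_i)
A = 38.745 + 39.904 + 22.802
A = 101.45

101.45 sabins


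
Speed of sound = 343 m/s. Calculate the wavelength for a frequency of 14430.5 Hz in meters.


Given values:
  c = 343 m/s, f = 14430.5 Hz
Formula: lambda = c / f
lambda = 343 / 14430.5
lambda = 0.0238

0.0238 m


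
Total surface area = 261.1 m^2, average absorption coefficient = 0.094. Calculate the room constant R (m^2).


Given values:
  S = 261.1 m^2, alpha = 0.094
Formula: R = S * alpha / (1 - alpha)
Numerator: 261.1 * 0.094 = 24.5434
Denominator: 1 - 0.094 = 0.906
R = 24.5434 / 0.906 = 27.09

27.09 m^2


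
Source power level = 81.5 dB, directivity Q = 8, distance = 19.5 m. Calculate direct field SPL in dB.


Given values:
  Lw = 81.5 dB, Q = 8, r = 19.5 m
Formula: SPL = Lw + 10 * log10(Q / (4 * pi * r^2))
Compute 4 * pi * r^2 = 4 * pi * 19.5^2 = 4778.3624
Compute Q / denom = 8 / 4778.3624 = 0.00167421
Compute 10 * log10(0.00167421) = -27.7619
SPL = 81.5 + (-27.7619) = 53.74

53.74 dB


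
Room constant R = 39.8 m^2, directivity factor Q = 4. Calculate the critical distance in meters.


Given values:
  R = 39.8 m^2, Q = 4
Formula: d_c = 0.141 * sqrt(Q * R)
Compute Q * R = 4 * 39.8 = 159.2
Compute sqrt(159.2) = 12.6174
d_c = 0.141 * 12.6174 = 1.779

1.779 m


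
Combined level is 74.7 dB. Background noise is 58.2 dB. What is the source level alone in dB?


Given values:
  L_total = 74.7 dB, L_bg = 58.2 dB
Formula: L_source = 10 * log10(10^(L_total/10) - 10^(L_bg/10))
Convert to linear:
  10^(74.7/10) = 29512092.2667
  10^(58.2/10) = 660693.448
Difference: 29512092.2667 - 660693.448 = 28851398.8187
L_source = 10 * log10(28851398.8187) = 74.6

74.6 dB


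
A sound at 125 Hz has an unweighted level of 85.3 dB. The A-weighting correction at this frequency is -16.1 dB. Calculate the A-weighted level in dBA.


Given values:
  SPL = 85.3 dB
  A-weighting at 125 Hz = -16.1 dB
Formula: L_A = SPL + A_weight
L_A = 85.3 + (-16.1)
L_A = 69.2

69.2 dBA


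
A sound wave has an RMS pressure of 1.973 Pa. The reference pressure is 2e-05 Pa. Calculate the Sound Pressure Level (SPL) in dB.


Given values:
  p = 1.973 Pa
  p_ref = 2e-05 Pa
Formula: SPL = 20 * log10(p / p_ref)
Compute ratio: p / p_ref = 1.973 / 2e-05 = 98650
Compute log10: log10(98650) = 4.994097
Multiply: SPL = 20 * 4.994097 = 99.88

99.88 dB


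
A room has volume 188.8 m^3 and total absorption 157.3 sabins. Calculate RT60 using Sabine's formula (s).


Given values:
  V = 188.8 m^3
  A = 157.3 sabins
Formula: RT60 = 0.161 * V / A
Numerator: 0.161 * 188.8 = 30.3968
RT60 = 30.3968 / 157.3 = 0.193

0.193 s


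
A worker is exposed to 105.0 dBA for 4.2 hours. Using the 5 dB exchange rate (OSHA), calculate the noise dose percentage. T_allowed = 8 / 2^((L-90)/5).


Given values:
  L = 105.0 dBA, T = 4.2 hours
Formula: T_allowed = 8 / 2^((L - 90) / 5)
Compute exponent: (105.0 - 90) / 5 = 3.0
Compute 2^(3.0) = 8.0
T_allowed = 8 / 8.0 = 1.0 hours
Dose = (T / T_allowed) * 100
Dose = (4.2 / 1.0) * 100 = 420.0

420.0 %


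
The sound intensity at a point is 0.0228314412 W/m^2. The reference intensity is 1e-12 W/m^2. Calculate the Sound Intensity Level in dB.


Given values:
  I = 0.0228314412 W/m^2
  I_ref = 1e-12 W/m^2
Formula: SIL = 10 * log10(I / I_ref)
Compute ratio: I / I_ref = 22831441200
Compute log10: log10(22831441200) = 10.358533
Multiply: SIL = 10 * 10.358533 = 103.59

103.59 dB


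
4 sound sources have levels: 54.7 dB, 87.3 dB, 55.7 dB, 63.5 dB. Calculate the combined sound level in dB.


Formula: L_total = 10 * log10( sum(10^(Li/10)) )
  Source 1: 10^(54.7/10) = 295120.9227
  Source 2: 10^(87.3/10) = 537031796.3703
  Source 3: 10^(55.7/10) = 371535.2291
  Source 4: 10^(63.5/10) = 2238721.1386
Sum of linear values = 539937173.6607
L_total = 10 * log10(539937173.6607) = 87.32

87.32 dB


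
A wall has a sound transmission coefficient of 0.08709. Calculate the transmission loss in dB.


Given values:
  tau = 0.08709
Formula: TL = 10 * log10(1 / tau)
Compute 1 / tau = 1 / 0.08709 = 11.4824
Compute log10(11.4824) = 1.060033
TL = 10 * 1.060033 = 10.6

10.6 dB


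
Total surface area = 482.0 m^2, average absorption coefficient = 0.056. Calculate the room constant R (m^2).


Given values:
  S = 482.0 m^2, alpha = 0.056
Formula: R = S * alpha / (1 - alpha)
Numerator: 482.0 * 0.056 = 26.992
Denominator: 1 - 0.056 = 0.944
R = 26.992 / 0.944 = 28.59

28.59 m^2


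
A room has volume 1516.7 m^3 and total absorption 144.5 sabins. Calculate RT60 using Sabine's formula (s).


Given values:
  V = 1516.7 m^3
  A = 144.5 sabins
Formula: RT60 = 0.161 * V / A
Numerator: 0.161 * 1516.7 = 244.1887
RT60 = 244.1887 / 144.5 = 1.69

1.69 s


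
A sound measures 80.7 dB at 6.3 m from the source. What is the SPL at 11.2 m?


Given values:
  SPL1 = 80.7 dB, r1 = 6.3 m, r2 = 11.2 m
Formula: SPL2 = SPL1 - 20 * log10(r2 / r1)
Compute ratio: r2 / r1 = 11.2 / 6.3 = 1.7778
Compute log10: log10(1.7778) = 0.249883
Compute drop: 20 * 0.249883 = 4.9977
SPL2 = 80.7 - 4.9977 = 75.7

75.7 dB


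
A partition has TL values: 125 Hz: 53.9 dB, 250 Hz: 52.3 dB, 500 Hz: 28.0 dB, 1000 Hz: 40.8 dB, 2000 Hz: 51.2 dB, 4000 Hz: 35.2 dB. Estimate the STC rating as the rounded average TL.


Given TL values at each frequency:
  125 Hz: 53.9 dB
  250 Hz: 52.3 dB
  500 Hz: 28.0 dB
  1000 Hz: 40.8 dB
  2000 Hz: 51.2 dB
  4000 Hz: 35.2 dB
Formula: STC ~ round(average of TL values)
Sum = 53.9 + 52.3 + 28.0 + 40.8 + 51.2 + 35.2 = 261.4
Average = 261.4 / 6 = 43.57
Rounded: 44

44


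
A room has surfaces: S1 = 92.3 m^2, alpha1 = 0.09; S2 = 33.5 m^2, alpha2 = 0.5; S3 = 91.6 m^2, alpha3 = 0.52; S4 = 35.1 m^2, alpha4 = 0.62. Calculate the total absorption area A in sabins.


Given surfaces:
  Surface 1: 92.3 * 0.09 = 8.307
  Surface 2: 33.5 * 0.5 = 16.75
  Surface 3: 91.6 * 0.52 = 47.632
  Surface 4: 35.1 * 0.62 = 21.762
Formula: A = sum(Si * alpha_i)
A = 8.307 + 16.75 + 47.632 + 21.762
A = 94.45

94.45 sabins


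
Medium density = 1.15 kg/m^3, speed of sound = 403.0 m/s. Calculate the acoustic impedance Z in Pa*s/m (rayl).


Given values:
  rho = 1.15 kg/m^3
  c = 403.0 m/s
Formula: Z = rho * c
Z = 1.15 * 403.0
Z = 463.45

463.45 rayl


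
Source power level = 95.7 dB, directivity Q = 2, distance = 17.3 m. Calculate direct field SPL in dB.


Given values:
  Lw = 95.7 dB, Q = 2, r = 17.3 m
Formula: SPL = Lw + 10 * log10(Q / (4 * pi * r^2))
Compute 4 * pi * r^2 = 4 * pi * 17.3^2 = 3760.9891
Compute Q / denom = 2 / 3760.9891 = 0.00053178
Compute 10 * log10(0.00053178) = -32.7427
SPL = 95.7 + (-32.7427) = 62.96

62.96 dB


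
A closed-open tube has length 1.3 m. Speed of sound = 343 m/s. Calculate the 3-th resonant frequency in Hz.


Given values:
  Tube type: closed-open, L = 1.3 m, c = 343 m/s, n = 3
Formula: f_n = (2n - 1) * c / (4 * L)
Compute 2n - 1 = 2*3 - 1 = 5
Compute 4 * L = 4 * 1.3 = 5.2
f = 5 * 343 / 5.2
f = 329.81

329.81 Hz


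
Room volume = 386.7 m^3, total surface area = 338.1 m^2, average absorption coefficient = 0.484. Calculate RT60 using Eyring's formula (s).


Given values:
  V = 386.7 m^3, S = 338.1 m^2, alpha = 0.484
Formula: RT60 = 0.161 * V / (-S * ln(1 - alpha))
Compute ln(1 - 0.484) = ln(0.516) = -0.661649
Denominator: -338.1 * -0.661649 = 223.7035
Numerator: 0.161 * 386.7 = 62.2587
RT60 = 62.2587 / 223.7035 = 0.278

0.278 s


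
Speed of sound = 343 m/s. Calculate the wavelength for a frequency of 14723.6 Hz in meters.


Given values:
  c = 343 m/s, f = 14723.6 Hz
Formula: lambda = c / f
lambda = 343 / 14723.6
lambda = 0.0233

0.0233 m


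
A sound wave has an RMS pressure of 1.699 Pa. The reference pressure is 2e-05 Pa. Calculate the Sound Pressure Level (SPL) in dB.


Given values:
  p = 1.699 Pa
  p_ref = 2e-05 Pa
Formula: SPL = 20 * log10(p / p_ref)
Compute ratio: p / p_ref = 1.699 / 2e-05 = 84950
Compute log10: log10(84950) = 4.929163
Multiply: SPL = 20 * 4.929163 = 98.58

98.58 dB


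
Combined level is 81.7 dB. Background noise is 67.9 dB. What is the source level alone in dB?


Given values:
  L_total = 81.7 dB, L_bg = 67.9 dB
Formula: L_source = 10 * log10(10^(L_total/10) - 10^(L_bg/10))
Convert to linear:
  10^(81.7/10) = 147910838.8168
  10^(67.9/10) = 6165950.0186
Difference: 147910838.8168 - 6165950.0186 = 141744888.7982
L_source = 10 * log10(141744888.7982) = 81.52

81.52 dB


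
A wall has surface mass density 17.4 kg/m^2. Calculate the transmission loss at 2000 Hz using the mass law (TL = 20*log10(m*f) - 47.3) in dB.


Given values:
  m = 17.4 kg/m^2, f = 2000 Hz
Formula: TL = 20 * log10(m * f) - 47.3
Compute m * f = 17.4 * 2000 = 34800.0
Compute log10(34800.0) = 4.541579
Compute 20 * 4.541579 = 90.8316
TL = 90.8316 - 47.3 = 43.53

43.53 dB


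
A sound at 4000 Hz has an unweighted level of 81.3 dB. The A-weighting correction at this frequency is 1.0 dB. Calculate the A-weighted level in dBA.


Given values:
  SPL = 81.3 dB
  A-weighting at 4000 Hz = 1.0 dB
Formula: L_A = SPL + A_weight
L_A = 81.3 + (1.0)
L_A = 82.3

82.3 dBA


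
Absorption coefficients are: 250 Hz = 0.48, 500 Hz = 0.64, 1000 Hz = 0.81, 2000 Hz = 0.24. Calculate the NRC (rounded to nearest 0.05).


Given values:
  a_250 = 0.48, a_500 = 0.64
  a_1000 = 0.81, a_2000 = 0.24
Formula: NRC = (a250 + a500 + a1000 + a2000) / 4
Sum = 0.48 + 0.64 + 0.81 + 0.24 = 2.17
NRC = 2.17 / 4 = 0.5425
Rounded to nearest 0.05: 0.55

0.55


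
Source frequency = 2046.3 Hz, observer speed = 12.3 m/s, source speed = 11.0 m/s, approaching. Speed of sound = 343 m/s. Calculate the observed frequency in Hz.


Given values:
  f_s = 2046.3 Hz, v_o = 12.3 m/s, v_s = 11.0 m/s
  Direction: approaching
Formula: f_o = f_s * (c + v_o) / (c - v_s)
Numerator: c + v_o = 343 + 12.3 = 355.3
Denominator: c - v_s = 343 - 11.0 = 332.0
f_o = 2046.3 * 355.3 / 332.0 = 2189.91

2189.91 Hz


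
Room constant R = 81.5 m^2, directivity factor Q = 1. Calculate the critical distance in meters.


Given values:
  R = 81.5 m^2, Q = 1
Formula: d_c = 0.141 * sqrt(Q * R)
Compute Q * R = 1 * 81.5 = 81.5
Compute sqrt(81.5) = 9.0277
d_c = 0.141 * 9.0277 = 1.273

1.273 m


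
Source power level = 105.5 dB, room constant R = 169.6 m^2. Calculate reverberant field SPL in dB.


Given values:
  Lw = 105.5 dB, R = 169.6 m^2
Formula: SPL = Lw + 10 * log10(4 / R)
Compute 4 / R = 4 / 169.6 = 0.023585
Compute 10 * log10(0.023585) = -16.2736
SPL = 105.5 + (-16.2736) = 89.23

89.23 dB


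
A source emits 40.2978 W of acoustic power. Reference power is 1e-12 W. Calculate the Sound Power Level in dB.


Given values:
  W = 40.2978 W
  W_ref = 1e-12 W
Formula: SWL = 10 * log10(W / W_ref)
Compute ratio: W / W_ref = 40297800000000
Compute log10: log10(40297800000000) = 13.605281
Multiply: SWL = 10 * 13.605281 = 136.05

136.05 dB


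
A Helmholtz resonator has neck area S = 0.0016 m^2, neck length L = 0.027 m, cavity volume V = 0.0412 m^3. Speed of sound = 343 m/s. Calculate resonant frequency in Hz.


Given values:
  S = 0.0016 m^2, L = 0.027 m, V = 0.0412 m^3, c = 343 m/s
Formula: f = (c / (2*pi)) * sqrt(S / (V * L))
Compute V * L = 0.0412 * 0.027 = 0.0011124
Compute S / (V * L) = 0.0016 / 0.0011124 = 1.4383
Compute sqrt(1.4383) = 1.199291
Compute c / (2*pi) = 343 / 6.283185 = 54.590148
f = 54.590148 * 1.199291 = 65.47

65.47 Hz


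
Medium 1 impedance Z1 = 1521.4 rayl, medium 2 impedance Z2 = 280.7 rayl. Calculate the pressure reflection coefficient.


Given values:
  Z1 = 1521.4 rayl, Z2 = 280.7 rayl
Formula: R = (Z2 - Z1) / (Z2 + Z1)
Numerator: Z2 - Z1 = 280.7 - 1521.4 = -1240.7
Denominator: Z2 + Z1 = 280.7 + 1521.4 = 1802.1
R = -1240.7 / 1802.1 = -0.6885

-0.6885


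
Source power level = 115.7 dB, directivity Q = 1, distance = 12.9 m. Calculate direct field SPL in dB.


Given values:
  Lw = 115.7 dB, Q = 1, r = 12.9 m
Formula: SPL = Lw + 10 * log10(Q / (4 * pi * r^2))
Compute 4 * pi * r^2 = 4 * pi * 12.9^2 = 2091.1697
Compute Q / denom = 1 / 2091.1697 = 0.0004782
Compute 10 * log10(0.0004782) = -33.2039
SPL = 115.7 + (-33.2039) = 82.5

82.5 dB


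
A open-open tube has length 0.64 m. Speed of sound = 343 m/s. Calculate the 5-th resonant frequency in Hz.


Given values:
  Tube type: open-open, L = 0.64 m, c = 343 m/s, n = 5
Formula: f_n = n * c / (2 * L)
Compute 2 * L = 2 * 0.64 = 1.28
f = 5 * 343 / 1.28
f = 1339.84

1339.84 Hz


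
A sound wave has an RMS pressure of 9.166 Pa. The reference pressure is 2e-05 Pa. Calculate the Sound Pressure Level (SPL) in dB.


Given values:
  p = 9.166 Pa
  p_ref = 2e-05 Pa
Formula: SPL = 20 * log10(p / p_ref)
Compute ratio: p / p_ref = 9.166 / 2e-05 = 458300
Compute log10: log10(458300) = 5.66115
Multiply: SPL = 20 * 5.66115 = 113.22

113.22 dB


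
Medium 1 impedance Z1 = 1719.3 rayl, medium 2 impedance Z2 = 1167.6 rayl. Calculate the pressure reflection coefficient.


Given values:
  Z1 = 1719.3 rayl, Z2 = 1167.6 rayl
Formula: R = (Z2 - Z1) / (Z2 + Z1)
Numerator: Z2 - Z1 = 1167.6 - 1719.3 = -551.7
Denominator: Z2 + Z1 = 1167.6 + 1719.3 = 2886.9
R = -551.7 / 2886.9 = -0.1911

-0.1911


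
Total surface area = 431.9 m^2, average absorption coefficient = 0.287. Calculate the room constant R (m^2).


Given values:
  S = 431.9 m^2, alpha = 0.287
Formula: R = S * alpha / (1 - alpha)
Numerator: 431.9 * 0.287 = 123.9553
Denominator: 1 - 0.287 = 0.713
R = 123.9553 / 0.713 = 173.85

173.85 m^2


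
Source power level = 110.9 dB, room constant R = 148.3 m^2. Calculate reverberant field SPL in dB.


Given values:
  Lw = 110.9 dB, R = 148.3 m^2
Formula: SPL = Lw + 10 * log10(4 / R)
Compute 4 / R = 4 / 148.3 = 0.026972
Compute 10 * log10(0.026972) = -15.6909
SPL = 110.9 + (-15.6909) = 95.21

95.21 dB


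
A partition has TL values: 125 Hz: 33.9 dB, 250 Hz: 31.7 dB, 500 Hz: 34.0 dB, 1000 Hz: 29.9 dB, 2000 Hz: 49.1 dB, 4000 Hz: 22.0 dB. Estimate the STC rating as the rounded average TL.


Given TL values at each frequency:
  125 Hz: 33.9 dB
  250 Hz: 31.7 dB
  500 Hz: 34.0 dB
  1000 Hz: 29.9 dB
  2000 Hz: 49.1 dB
  4000 Hz: 22.0 dB
Formula: STC ~ round(average of TL values)
Sum = 33.9 + 31.7 + 34.0 + 29.9 + 49.1 + 22.0 = 200.6
Average = 200.6 / 6 = 33.43
Rounded: 33

33


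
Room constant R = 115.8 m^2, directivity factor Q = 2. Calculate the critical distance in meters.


Given values:
  R = 115.8 m^2, Q = 2
Formula: d_c = 0.141 * sqrt(Q * R)
Compute Q * R = 2 * 115.8 = 231.6
Compute sqrt(231.6) = 15.2184
d_c = 0.141 * 15.2184 = 2.146

2.146 m


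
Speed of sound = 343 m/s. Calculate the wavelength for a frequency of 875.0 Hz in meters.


Given values:
  c = 343 m/s, f = 875.0 Hz
Formula: lambda = c / f
lambda = 343 / 875.0
lambda = 0.392

0.392 m


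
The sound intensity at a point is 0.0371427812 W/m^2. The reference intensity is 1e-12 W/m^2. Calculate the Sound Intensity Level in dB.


Given values:
  I = 0.0371427812 W/m^2
  I_ref = 1e-12 W/m^2
Formula: SIL = 10 * log10(I / I_ref)
Compute ratio: I / I_ref = 37142781200
Compute log10: log10(37142781200) = 10.569874
Multiply: SIL = 10 * 10.569874 = 105.7

105.7 dB


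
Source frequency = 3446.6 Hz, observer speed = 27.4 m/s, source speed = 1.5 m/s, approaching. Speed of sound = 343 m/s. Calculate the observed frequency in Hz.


Given values:
  f_s = 3446.6 Hz, v_o = 27.4 m/s, v_s = 1.5 m/s
  Direction: approaching
Formula: f_o = f_s * (c + v_o) / (c - v_s)
Numerator: c + v_o = 343 + 27.4 = 370.4
Denominator: c - v_s = 343 - 1.5 = 341.5
f_o = 3446.6 * 370.4 / 341.5 = 3738.27

3738.27 Hz


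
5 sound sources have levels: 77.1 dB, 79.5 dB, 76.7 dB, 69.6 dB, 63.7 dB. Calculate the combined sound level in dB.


Formula: L_total = 10 * log10( sum(10^(Li/10)) )
  Source 1: 10^(77.1/10) = 51286138.3991
  Source 2: 10^(79.5/10) = 89125093.8134
  Source 3: 10^(76.7/10) = 46773514.1287
  Source 4: 10^(69.6/10) = 9120108.3936
  Source 5: 10^(63.7/10) = 2344228.8153
Sum of linear values = 198649083.5501
L_total = 10 * log10(198649083.5501) = 82.98

82.98 dB


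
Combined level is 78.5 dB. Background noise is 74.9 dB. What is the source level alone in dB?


Given values:
  L_total = 78.5 dB, L_bg = 74.9 dB
Formula: L_source = 10 * log10(10^(L_total/10) - 10^(L_bg/10))
Convert to linear:
  10^(78.5/10) = 70794578.4384
  10^(74.9/10) = 30902954.3251
Difference: 70794578.4384 - 30902954.3251 = 39891624.1133
L_source = 10 * log10(39891624.1133) = 76.01

76.01 dB


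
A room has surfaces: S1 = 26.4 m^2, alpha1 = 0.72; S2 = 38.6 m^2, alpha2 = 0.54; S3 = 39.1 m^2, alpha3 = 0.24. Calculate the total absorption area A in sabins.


Given surfaces:
  Surface 1: 26.4 * 0.72 = 19.008
  Surface 2: 38.6 * 0.54 = 20.844
  Surface 3: 39.1 * 0.24 = 9.384
Formula: A = sum(Si * alpha_i)
A = 19.008 + 20.844 + 9.384
A = 49.24

49.24 sabins


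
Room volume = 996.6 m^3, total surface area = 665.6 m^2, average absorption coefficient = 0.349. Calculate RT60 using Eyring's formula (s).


Given values:
  V = 996.6 m^3, S = 665.6 m^2, alpha = 0.349
Formula: RT60 = 0.161 * V / (-S * ln(1 - alpha))
Compute ln(1 - 0.349) = ln(0.651) = -0.429246
Denominator: -665.6 * -0.429246 = 285.7061
Numerator: 0.161 * 996.6 = 160.4526
RT60 = 160.4526 / 285.7061 = 0.562

0.562 s


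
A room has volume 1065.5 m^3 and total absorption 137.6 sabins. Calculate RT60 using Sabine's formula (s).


Given values:
  V = 1065.5 m^3
  A = 137.6 sabins
Formula: RT60 = 0.161 * V / A
Numerator: 0.161 * 1065.5 = 171.5455
RT60 = 171.5455 / 137.6 = 1.247

1.247 s


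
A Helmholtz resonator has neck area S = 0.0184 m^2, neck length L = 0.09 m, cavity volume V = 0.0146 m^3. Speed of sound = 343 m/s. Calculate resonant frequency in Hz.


Given values:
  S = 0.0184 m^2, L = 0.09 m, V = 0.0146 m^3, c = 343 m/s
Formula: f = (c / (2*pi)) * sqrt(S / (V * L))
Compute V * L = 0.0146 * 0.09 = 0.001314
Compute S / (V * L) = 0.0184 / 0.001314 = 14.003
Compute sqrt(14.003) = 3.742058
Compute c / (2*pi) = 343 / 6.283185 = 54.590148
f = 54.590148 * 3.742058 = 204.28

204.28 Hz


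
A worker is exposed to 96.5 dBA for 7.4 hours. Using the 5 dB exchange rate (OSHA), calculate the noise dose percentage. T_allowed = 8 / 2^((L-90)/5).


Given values:
  L = 96.5 dBA, T = 7.4 hours
Formula: T_allowed = 8 / 2^((L - 90) / 5)
Compute exponent: (96.5 - 90) / 5 = 1.3
Compute 2^(1.3) = 2.462289
T_allowed = 8 / 2.462289 = 3.249009 hours
Dose = (T / T_allowed) * 100
Dose = (7.4 / 3.249009) * 100 = 227.76

227.76 %


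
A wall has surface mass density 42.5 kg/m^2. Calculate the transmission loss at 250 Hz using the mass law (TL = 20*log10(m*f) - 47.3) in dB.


Given values:
  m = 42.5 kg/m^2, f = 250 Hz
Formula: TL = 20 * log10(m * f) - 47.3
Compute m * f = 42.5 * 250 = 10625.0
Compute log10(10625.0) = 4.026329
Compute 20 * 4.026329 = 80.5266
TL = 80.5266 - 47.3 = 33.23

33.23 dB


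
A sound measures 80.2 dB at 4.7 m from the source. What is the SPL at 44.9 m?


Given values:
  SPL1 = 80.2 dB, r1 = 4.7 m, r2 = 44.9 m
Formula: SPL2 = SPL1 - 20 * log10(r2 / r1)
Compute ratio: r2 / r1 = 44.9 / 4.7 = 9.5532
Compute log10: log10(9.5532) = 0.980149
Compute drop: 20 * 0.980149 = 19.603
SPL2 = 80.2 - 19.603 = 60.6

60.6 dB


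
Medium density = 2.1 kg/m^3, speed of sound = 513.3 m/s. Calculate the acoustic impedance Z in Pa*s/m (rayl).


Given values:
  rho = 2.1 kg/m^3
  c = 513.3 m/s
Formula: Z = rho * c
Z = 2.1 * 513.3
Z = 1077.93

1077.93 rayl


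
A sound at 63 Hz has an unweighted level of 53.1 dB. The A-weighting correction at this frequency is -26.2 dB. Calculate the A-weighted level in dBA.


Given values:
  SPL = 53.1 dB
  A-weighting at 63 Hz = -26.2 dB
Formula: L_A = SPL + A_weight
L_A = 53.1 + (-26.2)
L_A = 26.9

26.9 dBA


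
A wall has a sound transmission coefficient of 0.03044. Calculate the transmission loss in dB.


Given values:
  tau = 0.03044
Formula: TL = 10 * log10(1 / tau)
Compute 1 / tau = 1 / 0.03044 = 32.8515
Compute log10(32.8515) = 1.516555
TL = 10 * 1.516555 = 15.17

15.17 dB


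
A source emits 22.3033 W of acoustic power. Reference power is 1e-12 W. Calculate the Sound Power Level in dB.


Given values:
  W = 22.3033 W
  W_ref = 1e-12 W
Formula: SWL = 10 * log10(W / W_ref)
Compute ratio: W / W_ref = 22303300000000
Compute log10: log10(22303300000000) = 13.348369
Multiply: SWL = 10 * 13.348369 = 133.48

133.48 dB


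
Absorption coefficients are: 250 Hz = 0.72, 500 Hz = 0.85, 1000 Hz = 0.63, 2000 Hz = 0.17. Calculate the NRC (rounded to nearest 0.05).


Given values:
  a_250 = 0.72, a_500 = 0.85
  a_1000 = 0.63, a_2000 = 0.17
Formula: NRC = (a250 + a500 + a1000 + a2000) / 4
Sum = 0.72 + 0.85 + 0.63 + 0.17 = 2.37
NRC = 2.37 / 4 = 0.5925
Rounded to nearest 0.05: 0.6

0.6


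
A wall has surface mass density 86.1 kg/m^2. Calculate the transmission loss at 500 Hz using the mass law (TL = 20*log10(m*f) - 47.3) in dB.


Given values:
  m = 86.1 kg/m^2, f = 500 Hz
Formula: TL = 20 * log10(m * f) - 47.3
Compute m * f = 86.1 * 500 = 43050.0
Compute log10(43050.0) = 4.633973
Compute 20 * 4.633973 = 92.6795
TL = 92.6795 - 47.3 = 45.38

45.38 dB


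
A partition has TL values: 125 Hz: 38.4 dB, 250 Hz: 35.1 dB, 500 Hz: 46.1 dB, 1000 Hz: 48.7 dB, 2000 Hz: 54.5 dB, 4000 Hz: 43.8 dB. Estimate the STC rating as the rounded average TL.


Given TL values at each frequency:
  125 Hz: 38.4 dB
  250 Hz: 35.1 dB
  500 Hz: 46.1 dB
  1000 Hz: 48.7 dB
  2000 Hz: 54.5 dB
  4000 Hz: 43.8 dB
Formula: STC ~ round(average of TL values)
Sum = 38.4 + 35.1 + 46.1 + 48.7 + 54.5 + 43.8 = 266.6
Average = 266.6 / 6 = 44.43
Rounded: 44

44


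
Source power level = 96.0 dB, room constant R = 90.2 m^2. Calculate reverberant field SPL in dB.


Given values:
  Lw = 96.0 dB, R = 90.2 m^2
Formula: SPL = Lw + 10 * log10(4 / R)
Compute 4 / R = 4 / 90.2 = 0.044346
Compute 10 * log10(0.044346) = -13.5315
SPL = 96.0 + (-13.5315) = 82.47

82.47 dB
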